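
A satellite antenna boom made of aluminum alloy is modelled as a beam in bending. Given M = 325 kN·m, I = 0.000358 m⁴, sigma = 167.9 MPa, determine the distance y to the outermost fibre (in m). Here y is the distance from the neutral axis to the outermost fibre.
Model: a beam in bending, so sigma = (M·y) / I.
Solve for y: y = (sigma·I) / M.
Convert to SI units:
  M = 325 kN·m = 325000 N·m
  sigma = 167.9 MPa = 1.679 × 10⁸ Pa
Substitute:
  y = ((1.679 × 10⁸) × 0.000358) / 325000
  y = 0.1849 m
Final answer: y = 0.1849 m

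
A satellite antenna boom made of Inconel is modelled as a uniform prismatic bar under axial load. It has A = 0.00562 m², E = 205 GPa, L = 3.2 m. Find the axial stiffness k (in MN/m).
Model: a uniform prismatic bar under axial load, so k = (A·E) / L.
Convert to SI units:
  E = 205 GPa = 2.05 × 10¹¹ Pa
Substitute:
  k = (0.00562 × (2.05 × 10¹¹)) / 3.2
  k = 3.6 × 10⁸ N/m
Convert: k = 3.6 × 10⁸ N/m = 360 MN/m
Final answer: k = 360 MN/m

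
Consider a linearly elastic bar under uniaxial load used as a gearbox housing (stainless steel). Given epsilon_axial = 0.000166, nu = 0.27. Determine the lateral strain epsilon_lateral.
Model: a linearly elastic bar under uniaxial load, so epsilon_lateral = -nu·epsilon_axial.
Substitute:
  epsilon_lateral = -(0.27 × 0.000166)
  epsilon_lateral = -4.482 × 10⁻⁵
Final answer: epsilon_lateral = -4.482 × 10⁻⁵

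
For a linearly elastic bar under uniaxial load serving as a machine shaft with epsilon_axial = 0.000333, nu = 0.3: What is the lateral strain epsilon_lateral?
Model: a linearly elastic bar under uniaxial load, so epsilon_lateral = -nu·epsilon_axial.
Substitute:
  epsilon_lateral = -(0.3 × 0.000333)
  epsilon_lateral = -9.99 × 10⁻⁵
Final answer: epsilon_lateral = -9.99 × 10⁻⁵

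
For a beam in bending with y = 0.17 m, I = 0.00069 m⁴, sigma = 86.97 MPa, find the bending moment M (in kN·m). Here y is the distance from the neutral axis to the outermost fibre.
Model: a beam in bending, so sigma = (M·y) / I.
Solve for M: M = (sigma·I) / y.
Convert to SI units:
  sigma = 86.97 MPa = 8.697 × 10⁷ Pa
Substitute:
  M = ((8.697 × 10⁷) × 0.00069) / 0.17
  M = 353000 N·m
Convert: M = 353000 N·m = 353 kN·m
Final answer: M = 353 kN·m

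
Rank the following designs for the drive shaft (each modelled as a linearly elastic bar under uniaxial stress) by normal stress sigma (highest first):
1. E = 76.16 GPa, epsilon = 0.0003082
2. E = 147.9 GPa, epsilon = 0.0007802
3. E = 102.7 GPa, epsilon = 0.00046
Model: a linearly elastic bar under uniaxial stress, so sigma = E·epsilon (SI units).
  Case 1: sigma = (7.616 × 10¹⁰) × 0.0003082 = 2.347 × 10⁷ Pa = 23.47 MPa
  Case 2: sigma = (1.479 × 10¹¹) × 0.0007802 = 1.154 × 10⁸ Pa = 115.4 MPa
  Case 3: sigma = (1.027 × 10¹¹) × 0.00046 = 4.724 × 10⁷ Pa = 47.24 MPa
Ordering: 115.4 MPa (case 2) > 47.24 MPa (case 3) > 23.47 MPa (case 1)
Final answer: 2, 3, 1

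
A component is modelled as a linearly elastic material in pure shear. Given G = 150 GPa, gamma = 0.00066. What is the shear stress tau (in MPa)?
Model: a linearly elastic material in pure shear, so tau = G·gamma.
Convert to SI units:
  G = 150 GPa = 1.5 × 10¹¹ Pa
Substitute:
  tau = (1.5 × 10¹¹) × 0.00066
  tau = 9.9 × 10⁷ Pa
Convert: tau = 9.9 × 10⁷ Pa = 99 MPa
Final answer: tau = 99 MPa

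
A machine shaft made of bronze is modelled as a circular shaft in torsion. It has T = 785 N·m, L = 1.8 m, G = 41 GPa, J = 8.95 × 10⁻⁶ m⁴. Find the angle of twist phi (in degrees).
Model: a circular shaft in torsion, so phi = (T·L) / (G·J).
Convert to SI units:
  G = 41 GPa = 4.1 × 10¹⁰ Pa
Substitute:
  phi = (785 × 1.8) / ((4.1 × 10¹⁰) × (8.95 × 10⁻⁶))
  phi = 0.003851 rad
Convert to degrees: phi = 0.003851 × 180/π = 0.2206°
Final answer: phi = 0.2206°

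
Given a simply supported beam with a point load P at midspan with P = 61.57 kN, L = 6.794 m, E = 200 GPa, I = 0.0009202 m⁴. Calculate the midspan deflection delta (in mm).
Model: a simply supported beam with a point load P at midspan, so delta = (P·L^3) / (48·E·I).
Convert to SI units:
  P = 61.57 kN = 61570 N
  E = 200 GPa = 2 × 10¹¹ Pa
Substitute:
  delta = (61570 × 6.794^3) / (48 × (2 × 10¹¹) × 0.0009202)
  delta = 0.002186 m
Convert: delta = 0.002186 m = 2.186 mm
Final answer: delta = 2.186 mm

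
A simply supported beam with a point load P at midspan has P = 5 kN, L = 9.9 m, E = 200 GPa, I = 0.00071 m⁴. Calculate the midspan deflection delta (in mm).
Model: a simply supported beam with a point load P at midspan, so delta = (P·L^3) / (48·E·I).
Convert to SI units:
  P = 5 kN = 5000 N
  E = 200 GPa = 2 × 10¹¹ Pa
Substitute:
  delta = (5000 × 9.9^3) / (48 × (2 × 10¹¹) × 0.00071)
  delta = 0.0007118 m
Convert: delta = 0.0007118 m = 0.7118 mm
Final answer: delta = 0.7118 mm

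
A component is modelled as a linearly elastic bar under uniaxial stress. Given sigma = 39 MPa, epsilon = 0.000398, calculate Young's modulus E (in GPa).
Model: a linearly elastic bar under uniaxial stress, so epsilon = sigma / E.
Solve for E: E = sigma / epsilon.
Convert to SI units:
  sigma = 39 MPa = 3.9 × 10⁷ Pa
Substitute:
  E = (3.9 × 10⁷) / 0.000398
  E = 9.799 × 10¹⁰ Pa
Convert: E = 9.799 × 10¹⁰ Pa = 97.99 GPa
Final answer: E = 97.99 GPa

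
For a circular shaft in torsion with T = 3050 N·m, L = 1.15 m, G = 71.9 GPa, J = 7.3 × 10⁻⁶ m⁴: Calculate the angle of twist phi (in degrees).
Model: a circular shaft in torsion, so phi = (T·L) / (G·J).
Convert to SI units:
  G = 71.9 GPa = 7.19 × 10¹⁰ Pa
Substitute:
  phi = (3050 × 1.15) / ((7.19 × 10¹⁰) × (7.3 × 10⁻⁶))
  phi = 0.006683 rad
Convert to degrees: phi = 0.006683 × 180/π = 0.3829°
Final answer: phi = 0.3829°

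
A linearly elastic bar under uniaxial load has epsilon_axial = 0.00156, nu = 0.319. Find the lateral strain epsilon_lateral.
Model: a linearly elastic bar under uniaxial load, so epsilon_lateral = -nu·epsilon_axial.
Substitute:
  epsilon_lateral = -(0.319 × 0.00156)
  epsilon_lateral = -0.0004976
Final answer: epsilon_lateral = -0.0004976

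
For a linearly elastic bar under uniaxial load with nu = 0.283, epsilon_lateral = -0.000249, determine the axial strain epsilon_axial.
Model: a linearly elastic bar under uniaxial load, so epsilon_lateral = -nu·epsilon_axial.
Solve for epsilon_axial: epsilon_axial = -epsilon_lateral / nu.
Substitute:
  epsilon_axial = -(-0.000249) / 0.283
  epsilon_axial = 0.0008799
Final answer: epsilon_axial = 0.0008799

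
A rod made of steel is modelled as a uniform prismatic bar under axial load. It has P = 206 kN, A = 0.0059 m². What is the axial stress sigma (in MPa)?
Model: a uniform prismatic bar under axial load, so sigma = P / A.
Convert to SI units:
  P = 206 kN = 206000 N
Substitute:
  sigma = 206000 / 0.0059
  sigma = 3.492 × 10⁷ Pa
Convert: sigma = 3.492 × 10⁷ Pa = 34.92 MPa
Final answer: sigma = 34.92 MPa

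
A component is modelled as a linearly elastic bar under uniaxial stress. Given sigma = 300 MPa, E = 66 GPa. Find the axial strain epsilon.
Model: a linearly elastic bar under uniaxial stress, so epsilon = sigma / E.
Convert to SI units:
  sigma = 300 MPa = 3 × 10⁸ Pa
  E = 66 GPa = 6.6 × 10¹⁰ Pa
Substitute:
  epsilon = (3 × 10⁸) / (6.6 × 10¹⁰)
  epsilon = 0.004545
Final answer: epsilon = 0.004545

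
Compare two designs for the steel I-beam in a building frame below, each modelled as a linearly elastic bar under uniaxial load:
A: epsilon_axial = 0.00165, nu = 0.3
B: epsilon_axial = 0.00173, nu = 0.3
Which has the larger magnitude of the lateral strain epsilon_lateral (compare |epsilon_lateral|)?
Model: a linearly elastic bar under uniaxial load, so epsilon_lateral = -nu·epsilon_axial (SI units).
  A: epsilon_lateral = -(0.3 × 0.00165) = -0.000495
  B: epsilon_lateral = -(0.3 × 0.00173) = -0.000519
|epsilon_lateral|: A = 0.000495, B = 0.000519, so B is larger in magnitude.
Final answer: B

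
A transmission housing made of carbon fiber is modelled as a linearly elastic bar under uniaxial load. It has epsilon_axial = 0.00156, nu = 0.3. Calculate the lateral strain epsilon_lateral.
Model: a linearly elastic bar under uniaxial load, so epsilon_lateral = -nu·epsilon_axial.
Substitute:
  epsilon_lateral = -(0.3 × 0.00156)
  epsilon_lateral = -0.000468
Final answer: epsilon_lateral = -0.000468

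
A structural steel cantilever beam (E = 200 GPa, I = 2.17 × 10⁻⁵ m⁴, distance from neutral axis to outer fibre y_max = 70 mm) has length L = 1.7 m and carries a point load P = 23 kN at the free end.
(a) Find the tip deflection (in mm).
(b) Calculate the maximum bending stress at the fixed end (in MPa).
(a) Tip deflection of a cantilever with an end point load: δ = P·L^3 / (3·E·I). Convert P = 23 kN = 23000 N, E = 200 GPa = 2 × 10¹¹ Pa.
  δ = (23000 × 1.7^3) / (3 × (2 × 10¹¹) × (2.17 × 10⁻⁵)) = 0.008679 m = 8.679 mm
(b) Maximum bending moment at the fixed end: M = P·L = 23000 × 1.7 = 39100 N·m. Convert y_max = 70 mm = 0.07 m.
  σ = M·y_max / I = (39100 × 0.07) / (2.17 × 10⁻⁵) = 1.261 × 10⁸ Pa = 126.1 MPa
Final answer: (a) δ = 8.679 mm, (b) σ = 126.1 MPa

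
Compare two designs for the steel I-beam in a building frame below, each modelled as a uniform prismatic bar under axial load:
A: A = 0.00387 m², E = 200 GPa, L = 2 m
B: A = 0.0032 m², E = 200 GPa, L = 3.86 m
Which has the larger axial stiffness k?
Model: a uniform prismatic bar under axial load, so k = (A·E) / L (SI units).
  A: k = (0.00387 × (2 × 10¹¹)) / 2 = 3.87 × 10⁸ N/m = 387 MN/m
  B: k = (0.0032 × (2 × 10¹¹)) / 3.86 = 1.658 × 10⁸ N/m = 165.8 MN/m
387 MN/m > 165.8 MN/m, so A is larger.
Final answer: A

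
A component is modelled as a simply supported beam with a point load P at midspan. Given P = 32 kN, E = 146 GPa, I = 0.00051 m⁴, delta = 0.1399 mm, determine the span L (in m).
Model: a simply supported beam with a point load P at midspan, so delta = (P·L^3) / (48·E·I).
Solve for L: L = ((48·delta·E·I) / P)^(1/3).
Convert to SI units:
  P = 32 kN = 32000 N
  E = 146 GPa = 1.46 × 10¹¹ Pa
  delta = 0.1399 mm = 0.0001399 m
Substitute:
  L = ((48 × 0.0001399 × (1.46 × 10¹¹) × 0.00051) / 32000)^(1/3)
  L = 2.5 m
Final answer: L = 2.5 m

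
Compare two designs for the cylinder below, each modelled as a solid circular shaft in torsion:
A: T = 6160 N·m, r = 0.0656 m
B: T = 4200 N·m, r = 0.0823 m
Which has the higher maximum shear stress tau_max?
Model: a solid circular shaft in torsion, so tau_max = (2·T) / (π·r^3) (SI units).
  A: tau_max = (2 × 6160) / (π × 0.0656^3) = 1.389 × 10⁷ Pa = 13.89 MPa
  B: tau_max = (2 × 4200) / (π × 0.0823^3) = 4.797 × 10⁶ Pa = 4.797 MPa
13.89 MPa > 4.797 MPa, so A is larger.
Final answer: A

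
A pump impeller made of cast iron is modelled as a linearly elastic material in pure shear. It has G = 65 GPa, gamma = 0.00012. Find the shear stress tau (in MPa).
Model: a linearly elastic material in pure shear, so tau = G·gamma.
Convert to SI units:
  G = 65 GPa = 6.5 × 10¹⁰ Pa
Substitute:
  tau = (6.5 × 10¹⁰) × 0.00012
  tau = 7.8 × 10⁶ Pa
Convert: tau = 7.8 × 10⁶ Pa = 7.8 MPa
Final answer: tau = 7.8 MPa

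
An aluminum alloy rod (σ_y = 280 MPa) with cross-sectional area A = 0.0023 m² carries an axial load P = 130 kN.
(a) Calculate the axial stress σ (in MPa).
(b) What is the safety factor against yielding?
(a) Axial stress σ = P/A. Convert P = 130 kN = 130000 N.
  σ = 130000 / 0.0023 = 5.652 × 10⁷ Pa = 56.52 MPa
(b) Safety factor SF = σ_y/σ = 280 / 56.52 = 4.954
Final answer: (a) σ = 56.52 MPa, (b) SF = 4.954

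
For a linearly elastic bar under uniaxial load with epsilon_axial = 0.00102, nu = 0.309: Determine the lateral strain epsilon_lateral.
Model: a linearly elastic bar under uniaxial load, so epsilon_lateral = -nu·epsilon_axial.
Substitute:
  epsilon_lateral = -(0.309 × 0.00102)
  epsilon_lateral = -0.0003152
Final answer: epsilon_lateral = -0.0003152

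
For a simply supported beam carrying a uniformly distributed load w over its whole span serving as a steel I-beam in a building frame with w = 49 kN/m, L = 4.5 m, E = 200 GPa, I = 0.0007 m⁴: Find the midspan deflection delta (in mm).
Model: a simply supported beam carrying a uniformly distributed load w over its whole span, so delta = (5·w·L^4) / (384·E·I).
Convert to SI units:
  w = 49 kN/m = 49000 N/m
  E = 200 GPa = 2 × 10¹¹ Pa
Substitute:
  delta = (5 × 49000 × 4.5^4) / (384 × (2 × 10¹¹) × 0.0007)
  delta = 0.001869 m
Convert: delta = 0.001869 m = 1.869 mm
Final answer: delta = 1.869 mm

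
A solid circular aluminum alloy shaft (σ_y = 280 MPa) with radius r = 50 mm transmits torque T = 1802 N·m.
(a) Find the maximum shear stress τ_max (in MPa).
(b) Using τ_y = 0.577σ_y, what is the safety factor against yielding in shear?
(a) For a solid circular shaft, τ_max = T·r/J with J = π·r^4/2, i.e. τ_max = 2·T / (π·r^3). Convert r = 50 mm = 0.05 m.
  τ_max = (2 × 1802) / (π × 0.05^3) = 9.178 × 10⁶ Pa = 9.178 MPa
(b) τ_y = 0.577 × 280 = 161.56 MPa
  SF = τ_y/τ_max = 161.56 / 9.178 = 17.6
Final answer: (a) τ_max = 9.178 MPa, (b) SF = 17.6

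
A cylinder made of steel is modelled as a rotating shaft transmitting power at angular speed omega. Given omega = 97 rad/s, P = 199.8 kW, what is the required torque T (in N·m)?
Model: a rotating shaft transmitting power at angular speed omega, so P = T·omega.
Solve for T: T = P / omega.
Convert to SI units:
  P = 199.8 kW = 199800 W
Substitute:
  T = 199800 / 97
  T = 2060 N·m
Final answer: T = 2060 N·m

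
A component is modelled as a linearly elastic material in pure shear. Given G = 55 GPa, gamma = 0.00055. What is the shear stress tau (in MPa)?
Model: a linearly elastic material in pure shear, so tau = G·gamma.
Convert to SI units:
  G = 55 GPa = 5.5 × 10¹⁰ Pa
Substitute:
  tau = (5.5 × 10¹⁰) × 0.00055
  tau = 3.025 × 10⁷ Pa
Convert: tau = 3.025 × 10⁷ Pa = 30.25 MPa
Final answer: tau = 30.25 MPa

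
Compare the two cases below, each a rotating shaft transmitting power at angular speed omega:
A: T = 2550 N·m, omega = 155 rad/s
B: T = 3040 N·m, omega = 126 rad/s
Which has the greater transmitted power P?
Model: a rotating shaft transmitting power at angular speed omega, so P = T·omega (SI units).
  A: P = 2550 × 155 = 395200 W = 395.2 kW
  B: P = 3040 × 126 = 383000 W = 383 kW
395.2 kW > 383 kW, so A is larger.
Final answer: A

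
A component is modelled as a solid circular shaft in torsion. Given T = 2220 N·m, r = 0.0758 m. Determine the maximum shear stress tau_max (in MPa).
Model: a solid circular shaft in torsion, so tau_max = (2·T) / (π·r^3).
Substitute:
  tau_max = (2 × 2220) / (π × 0.0758^3)
  tau_max = 3.245 × 10⁶ Pa
Convert: tau_max = 3.245 × 10⁶ Pa = 3.245 MPa
Final answer: tau_max = 3.245 MPa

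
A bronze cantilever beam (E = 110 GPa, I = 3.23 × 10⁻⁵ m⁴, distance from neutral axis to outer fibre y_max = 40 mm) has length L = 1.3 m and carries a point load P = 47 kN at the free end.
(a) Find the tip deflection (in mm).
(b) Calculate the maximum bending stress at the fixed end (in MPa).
(a) Tip deflection of a cantilever with an end point load: δ = P·L^3 / (3·E·I). Convert P = 47 kN = 47000 N, E = 110 GPa = 1.1 × 10¹¹ Pa.
  δ = (47000 × 1.3^3) / (3 × (1.1 × 10¹¹) × (3.23 × 10⁻⁵)) = 0.009687 m = 9.687 mm
(b) Maximum bending moment at the fixed end: M = P·L = 47000 × 1.3 = 61100 N·m. Convert y_max = 40 mm = 0.04 m.
  σ = M·y_max / I = (61100 × 0.04) / (3.23 × 10⁻⁵) = 7.567 × 10⁷ Pa = 75.67 MPa
Final answer: (a) δ = 9.687 mm, (b) σ = 75.67 MPa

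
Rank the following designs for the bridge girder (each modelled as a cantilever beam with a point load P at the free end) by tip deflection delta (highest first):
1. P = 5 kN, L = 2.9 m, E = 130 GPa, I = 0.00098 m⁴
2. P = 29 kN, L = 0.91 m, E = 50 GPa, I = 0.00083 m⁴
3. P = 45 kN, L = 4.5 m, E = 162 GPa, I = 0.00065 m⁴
Model: a cantilever beam with a point load P at the free end, so delta = (P·L^3) / (3·E·I) (SI units).
  Case 1: delta = (5000 × 2.9^3) / (3 × (1.3 × 10¹¹) × 0.00098) = 0.0003191 m = 0.3191 mm
  Case 2: delta = (29000 × 0.91^3) / (3 × (5 × 10¹⁰) × 0.00083) = 0.0001755 m = 0.1755 mm
  Case 3: delta = (45000 × 4.5^3) / (3 × (1.62 × 10¹¹) × 0.00065) = 0.01298 m = 12.98 mm
Ordering: 12.98 mm (case 3) > 0.3191 mm (case 1) > 0.1755 mm (case 2)
Final answer: 3, 1, 2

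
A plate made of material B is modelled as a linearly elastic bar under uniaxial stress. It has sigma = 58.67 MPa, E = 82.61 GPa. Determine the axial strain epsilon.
Model: a linearly elastic bar under uniaxial stress, so epsilon = sigma / E.
Convert to SI units:
  sigma = 58.67 MPa = 5.867 × 10⁷ Pa
  E = 82.61 GPa = 8.261 × 10¹⁰ Pa
Substitute:
  epsilon = (5.867 × 10⁷) / (8.261 × 10¹⁰)
  epsilon = 0.0007102
Final answer: epsilon = 0.0007102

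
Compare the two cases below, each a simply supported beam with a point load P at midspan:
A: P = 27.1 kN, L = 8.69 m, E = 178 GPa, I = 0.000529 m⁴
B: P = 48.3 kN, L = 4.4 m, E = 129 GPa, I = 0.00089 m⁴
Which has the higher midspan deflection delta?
Model: a simply supported beam with a point load P at midspan, so delta = (P·L^3) / (48·E·I) (SI units).
  A: delta = (27100 × 8.69^3) / (48 × (1.78 × 10¹¹) × 0.000529) = 0.003935 m = 3.935 mm
  B: delta = (48300 × 4.4^3) / (48 × (1.29 × 10¹¹) × 0.00089) = 0.0007466 m = 0.7466 mm
3.935 mm > 0.7466 mm, so A is larger.
Final answer: A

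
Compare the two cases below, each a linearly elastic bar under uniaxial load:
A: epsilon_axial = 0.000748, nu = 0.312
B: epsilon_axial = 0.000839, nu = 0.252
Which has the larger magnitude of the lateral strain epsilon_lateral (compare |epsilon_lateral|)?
Model: a linearly elastic bar under uniaxial load, so epsilon_lateral = -nu·epsilon_axial (SI units).
  A: epsilon_lateral = -(0.312 × 0.000748) = -0.0002334
  B: epsilon_lateral = -(0.252 × 0.000839) = -0.0002114
|epsilon_lateral|: A = 0.0002334, B = 0.0002114, so A is larger in magnitude.
Final answer: A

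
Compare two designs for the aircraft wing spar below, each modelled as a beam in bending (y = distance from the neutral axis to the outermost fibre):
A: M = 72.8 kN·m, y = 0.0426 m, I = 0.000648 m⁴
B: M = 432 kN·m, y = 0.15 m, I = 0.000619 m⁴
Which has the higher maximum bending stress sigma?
Model: a beam in bending (y = distance from the neutral axis to the outermost fibre), so sigma = (M·y) / I (SI units).
  A: sigma = (72800 × 0.0426) / 0.000648 = 4.786 × 10⁶ Pa = 4.786 MPa
  B: sigma = (432000 × 0.15) / 0.000619 = 1.047 × 10⁸ Pa = 104.7 MPa
104.7 MPa > 4.786 MPa, so B is larger.
Final answer: B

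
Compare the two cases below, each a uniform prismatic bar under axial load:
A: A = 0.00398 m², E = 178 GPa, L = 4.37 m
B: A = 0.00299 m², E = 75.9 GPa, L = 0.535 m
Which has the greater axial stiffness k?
Model: a uniform prismatic bar under axial load, so k = (A·E) / L (SI units).
  A: k = (0.00398 × (1.78 × 10¹¹)) / 4.37 = 1.621 × 10⁸ N/m = 162.1 MN/m
  B: k = (0.00299 × (7.59 × 10¹⁰)) / 0.535 = 4.242 × 10⁸ N/m = 424.2 MN/m
424.2 MN/m > 162.1 MN/m, so B is larger.
Final answer: B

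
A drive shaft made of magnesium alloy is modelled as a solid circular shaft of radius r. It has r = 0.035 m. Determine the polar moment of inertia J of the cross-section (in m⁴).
Model: a solid circular shaft of radius r, so J = (π·r^4) / 2.
Substitute:
  J = (π × 0.035^4) / 2
  J = 2.357 × 10⁻⁶ m⁴
Final answer: J = 2.357 × 10⁻⁶ m⁴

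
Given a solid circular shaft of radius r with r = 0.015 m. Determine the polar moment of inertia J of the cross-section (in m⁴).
Model: a solid circular shaft of radius r, so J = (π·r^4) / 2.
Substitute:
  J = (π × 0.015^4) / 2
  J = 7.952 × 10⁻⁸ m⁴
Final answer: J = 7.952 × 10⁻⁸ m⁴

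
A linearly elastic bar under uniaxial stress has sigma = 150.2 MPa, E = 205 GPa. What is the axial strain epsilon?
Model: a linearly elastic bar under uniaxial stress, so epsilon = sigma / E.
Convert to SI units:
  sigma = 150.2 MPa = 1.502 × 10⁸ Pa
  E = 205 GPa = 2.05 × 10¹¹ Pa
Substitute:
  epsilon = (1.502 × 10⁸) / (2.05 × 10¹¹)
  epsilon = 0.0007327
Final answer: epsilon = 0.0007327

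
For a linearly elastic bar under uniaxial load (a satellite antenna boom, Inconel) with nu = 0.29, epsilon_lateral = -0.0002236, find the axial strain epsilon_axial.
Model: a linearly elastic bar under uniaxial load, so epsilon_lateral = -nu·epsilon_axial.
Solve for epsilon_axial: epsilon_axial = -epsilon_lateral / nu.
Substitute:
  epsilon_axial = -(-0.0002236) / 0.29
  epsilon_axial = 0.000771
Final answer: epsilon_axial = 0.000771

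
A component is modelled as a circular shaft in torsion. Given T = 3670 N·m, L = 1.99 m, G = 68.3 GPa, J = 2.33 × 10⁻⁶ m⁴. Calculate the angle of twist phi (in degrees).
Model: a circular shaft in torsion, so phi = (T·L) / (G·J).
Convert to SI units:
  G = 68.3 GPa = 6.83 × 10¹⁰ Pa
Substitute:
  phi = (3670 × 1.99) / ((6.83 × 10¹⁰) × (2.33 × 10⁻⁶))
  phi = 0.04589 rad
Convert to degrees: phi = 0.04589 × 180/π = 2.629°
Final answer: phi = 2.629°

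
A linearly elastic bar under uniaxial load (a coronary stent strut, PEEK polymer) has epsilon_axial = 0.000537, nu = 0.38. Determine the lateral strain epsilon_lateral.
Model: a linearly elastic bar under uniaxial load, so epsilon_lateral = -nu·epsilon_axial.
Substitute:
  epsilon_lateral = -(0.38 × 0.000537)
  epsilon_lateral = -0.0002041
Final answer: epsilon_lateral = -0.0002041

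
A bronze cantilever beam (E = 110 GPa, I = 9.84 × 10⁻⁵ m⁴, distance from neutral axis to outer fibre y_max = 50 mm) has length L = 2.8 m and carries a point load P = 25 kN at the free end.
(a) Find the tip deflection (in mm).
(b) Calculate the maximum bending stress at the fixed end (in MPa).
(a) Tip deflection of a cantilever with an end point load: δ = P·L^3 / (3·E·I). Convert P = 25 kN = 25000 N, E = 110 GPa = 1.1 × 10¹¹ Pa.
  δ = (25000 × 2.8^3) / (3 × (1.1 × 10¹¹) × (9.84 × 10⁻⁵)) = 0.0169 m = 16.9 mm
(b) Maximum bending moment at the fixed end: M = P·L = 25000 × 2.8 = 70000 N·m. Convert y_max = 50 mm = 0.05 m.
  σ = M·y_max / I = (70000 × 0.05) / (9.84 × 10⁻⁵) = 3.557 × 10⁷ Pa = 35.57 MPa
Final answer: (a) δ = 16.9 mm, (b) σ = 35.57 MPa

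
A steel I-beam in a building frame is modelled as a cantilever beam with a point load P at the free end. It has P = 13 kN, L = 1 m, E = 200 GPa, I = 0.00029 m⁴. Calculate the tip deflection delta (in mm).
Model: a cantilever beam with a point load P at the free end, so delta = (P·L^3) / (3·E·I).
Convert to SI units:
  P = 13 kN = 13000 N
  E = 200 GPa = 2 × 10¹¹ Pa
Substitute:
  delta = (13000 × 1^3) / (3 × (2 × 10¹¹) × 0.00029)
  delta = 7.471 × 10⁻⁵ m
Convert: delta = 7.471 × 10⁻⁵ m = 0.07471 mm
Final answer: delta = 0.07471 mm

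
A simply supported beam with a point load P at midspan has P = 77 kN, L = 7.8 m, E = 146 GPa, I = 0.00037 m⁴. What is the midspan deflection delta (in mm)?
Model: a simply supported beam with a point load P at midspan, so delta = (P·L^3) / (48·E·I).
Convert to SI units:
  P = 77 kN = 77000 N
  E = 146 GPa = 1.46 × 10¹¹ Pa
Substitute:
  delta = (77000 × 7.8^3) / (48 × (1.46 × 10¹¹) × 0.00037)
  delta = 0.01409 m
Convert: delta = 0.01409 m = 14.09 mm
Final answer: delta = 14.09 mm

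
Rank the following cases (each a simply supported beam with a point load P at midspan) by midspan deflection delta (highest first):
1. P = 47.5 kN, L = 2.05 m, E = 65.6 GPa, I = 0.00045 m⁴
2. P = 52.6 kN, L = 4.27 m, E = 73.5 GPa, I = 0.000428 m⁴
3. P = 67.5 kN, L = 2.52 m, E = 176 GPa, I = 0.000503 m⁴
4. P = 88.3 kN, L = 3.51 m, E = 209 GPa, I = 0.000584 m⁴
Model: a simply supported beam with a point load P at midspan, so delta = (P·L^3) / (48·E·I) (SI units).
  Case 1: delta = (47500 × 2.05^3) / (48 × (6.56 × 10¹⁰) × 0.00045) = 0.0002888 m = 0.2888 mm
  Case 2: delta = (52600 × 4.27^3) / (48 × (7.35 × 10¹⁰) × 0.000428) = 0.002712 m = 2.712 mm
  Case 3: delta = (67500 × 2.52^3) / (48 × (1.76 × 10¹¹) × 0.000503) = 0.0002542 m = 0.2542 mm
  Case 4: delta = (88300 × 3.51^3) / (48 × (2.09 × 10¹¹) × 0.000584) = 0.0006518 m = 0.6518 mm
Ordering: 2.712 mm (case 2) > 0.6518 mm (case 4) > 0.2888 mm (case 1) > 0.2542 mm (case 3)
Final answer: 2, 4, 1, 3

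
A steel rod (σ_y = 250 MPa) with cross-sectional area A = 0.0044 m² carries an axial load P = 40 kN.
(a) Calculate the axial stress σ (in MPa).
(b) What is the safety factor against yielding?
(a) Axial stress σ = P/A. Convert P = 40 kN = 40000 N.
  σ = 40000 / 0.0044 = 9.091 × 10⁶ Pa = 9.091 MPa
(b) Safety factor SF = σ_y/σ = 250 / 9.091 = 27.5
Final answer: (a) σ = 9.091 MPa, (b) SF = 27.5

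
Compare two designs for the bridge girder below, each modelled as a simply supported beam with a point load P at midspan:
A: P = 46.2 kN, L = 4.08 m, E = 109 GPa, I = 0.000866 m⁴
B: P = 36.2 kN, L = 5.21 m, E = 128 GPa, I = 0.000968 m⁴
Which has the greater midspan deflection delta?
Model: a simply supported beam with a point load P at midspan, so delta = (P·L^3) / (48·E·I) (SI units).
  A: delta = (46200 × 4.08^3) / (48 × (1.09 × 10¹¹) × 0.000866) = 0.0006925 m = 0.6925 mm
  B: delta = (36200 × 5.21^3) / (48 × (1.28 × 10¹¹) × 0.000968) = 0.0008608 m = 0.8608 mm
0.8608 mm > 0.6925 mm, so B is larger.
Final answer: B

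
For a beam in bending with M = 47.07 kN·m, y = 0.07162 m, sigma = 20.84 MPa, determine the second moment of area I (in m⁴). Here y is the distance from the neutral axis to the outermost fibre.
Model: a beam in bending, so sigma = (M·y) / I.
Solve for I: I = (M·y) / sigma.
Convert to SI units:
  M = 47.07 kN·m = 47070 N·m
  sigma = 20.84 MPa = 2.084 × 10⁷ Pa
Substitute:
  I = (47070 × 0.07162) / (2.084 × 10⁷)
  I = 0.0001618 m⁴
Final answer: I = 0.0001618 m⁴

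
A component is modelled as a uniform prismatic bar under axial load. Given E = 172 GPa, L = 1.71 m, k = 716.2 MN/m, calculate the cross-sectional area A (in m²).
Model: a uniform prismatic bar under axial load, so k = (A·E) / L.
Solve for A: A = (k·L) / E.
Convert to SI units:
  E = 172 GPa = 1.72 × 10¹¹ Pa
  k = 716.2 MN/m = 7.162 × 10⁸ N/m
Substitute:
  A = ((7.162 × 10⁸) × 1.71) / (1.72 × 10¹¹)
  A = 0.00712 m²
Final answer: A = 0.00712 m²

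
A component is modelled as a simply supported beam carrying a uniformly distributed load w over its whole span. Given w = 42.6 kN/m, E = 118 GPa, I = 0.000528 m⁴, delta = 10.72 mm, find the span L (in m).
Model: a simply supported beam carrying a uniformly distributed load w over its whole span, so delta = (5·w·L^4) / (384·E·I).
Solve for L: L = ((384·delta·E·I) / (5·w))^(1/4).
Convert to SI units:
  w = 42.6 kN/m = 42600 N/m
  E = 118 GPa = 1.18 × 10¹¹ Pa
  delta = 10.72 mm = 0.01072 m
Substitute:
  L = ((384 × 0.01072 × (1.18 × 10¹¹) × 0.000528) / (5 × 42600))^(1/4)
  L = 5.891 m
Final answer: L = 5.891 m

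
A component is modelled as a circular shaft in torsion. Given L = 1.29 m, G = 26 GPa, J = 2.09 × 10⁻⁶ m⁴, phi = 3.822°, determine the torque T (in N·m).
Model: a circular shaft in torsion, so phi = (T·L) / (G·J).
Solve for T: T = (phi·G·J) / L.
Convert to SI units:
  G = 26 GPa = 2.6 × 10¹⁰ Pa
  phi = 3.822° = 0.06671 rad
Substitute:
  T = (0.06671 × (2.6 × 10¹⁰) × (2.09 × 10⁻⁶)) / 1.29
  T = 2810 N·m
Final answer: T = 2810 N·m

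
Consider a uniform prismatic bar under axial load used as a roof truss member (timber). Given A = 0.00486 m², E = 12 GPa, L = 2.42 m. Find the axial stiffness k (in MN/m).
Model: a uniform prismatic bar under axial load, so k = (A·E) / L.
Convert to SI units:
  E = 12 GPa = 1.2 × 10¹⁰ Pa
Substitute:
  k = (0.00486 × (1.2 × 10¹⁰)) / 2.42
  k = 2.41 × 10⁷ N/m
Convert: k = 2.41 × 10⁷ N/m = 24.1 MN/m
Final answer: k = 24.1 MN/m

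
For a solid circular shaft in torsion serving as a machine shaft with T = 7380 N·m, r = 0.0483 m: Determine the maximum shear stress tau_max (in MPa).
Model: a solid circular shaft in torsion, so tau_max = (2·T) / (π·r^3).
Substitute:
  tau_max = (2 × 7380) / (π × 0.0483^3)
  tau_max = 4.17 × 10⁷ Pa
Convert: tau_max = 4.17 × 10⁷ Pa = 41.7 MPa
Final answer: tau_max = 41.7 MPa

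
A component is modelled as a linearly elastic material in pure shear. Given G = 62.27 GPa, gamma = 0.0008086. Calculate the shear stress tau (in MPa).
Model: a linearly elastic material in pure shear, so tau = G·gamma.
Convert to SI units:
  G = 62.27 GPa = 6.227 × 10¹⁰ Pa
Substitute:
  tau = (6.227 × 10¹⁰) × 0.0008086
  tau = 5.035 × 10⁷ Pa
Convert: tau = 5.035 × 10⁷ Pa = 50.35 MPa
Final answer: tau = 50.35 MPa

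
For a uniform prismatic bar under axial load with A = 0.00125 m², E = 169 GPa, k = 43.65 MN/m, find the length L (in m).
Model: a uniform prismatic bar under axial load, so k = (A·E) / L.
Solve for L: L = (A·E) / k.
Convert to SI units:
  E = 169 GPa = 1.69 × 10¹¹ Pa
  k = 43.65 MN/m = 4.365 × 10⁷ N/m
Substitute:
  L = (0.00125 × (1.69 × 10¹¹)) / (4.365 × 10⁷)
  L = 4.84 m
Final answer: L = 4.84 m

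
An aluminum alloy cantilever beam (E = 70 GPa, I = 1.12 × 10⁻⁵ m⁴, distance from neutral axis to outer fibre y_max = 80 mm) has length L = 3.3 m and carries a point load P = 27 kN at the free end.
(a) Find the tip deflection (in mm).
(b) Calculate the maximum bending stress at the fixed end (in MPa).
(a) Tip deflection of a cantilever with an end point load: δ = P·L^3 / (3·E·I). Convert P = 27 kN = 27000 N, E = 70 GPa = 7 × 10¹⁰ Pa.
  δ = (27000 × 3.3^3) / (3 × (7 × 10¹⁰) × (1.12 × 10⁻⁵)) = 0.4125 m = 412.5 mm
(b) Maximum bending moment at the fixed end: M = P·L = 27000 × 3.3 = 89100 N·m. Convert y_max = 80 mm = 0.08 m.
  σ = M·y_max / I = (89100 × 0.08) / (1.12 × 10⁻⁵) = 6.364 × 10⁸ Pa = 636.4 MPa
Final answer: (a) δ = 412.5 mm, (b) σ = 636.4 MPa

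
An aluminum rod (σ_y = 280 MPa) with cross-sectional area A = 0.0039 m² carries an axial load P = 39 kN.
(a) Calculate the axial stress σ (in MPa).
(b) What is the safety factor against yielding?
(a) Axial stress σ = P/A. Convert P = 39 kN = 39000 N.
  σ = 39000 / 0.0039 = 1 × 10⁷ Pa = 10 MPa
(b) Safety factor SF = σ_y/σ = 280 / 10 = 28
Final answer: (a) σ = 10 MPa, (b) SF = 28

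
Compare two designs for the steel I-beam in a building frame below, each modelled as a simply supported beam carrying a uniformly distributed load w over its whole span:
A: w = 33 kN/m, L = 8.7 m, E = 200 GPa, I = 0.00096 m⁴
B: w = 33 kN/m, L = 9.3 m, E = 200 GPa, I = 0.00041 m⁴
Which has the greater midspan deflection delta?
Model: a simply supported beam carrying a uniformly distributed load w over its whole span, so delta = (5·w·L^4) / (384·E·I) (SI units).
  A: delta = (5 × 33000 × 8.7^4) / (384 × (2 × 10¹¹) × 0.00096) = 0.01282 m = 12.82 mm
  B: delta = (5 × 33000 × 9.3^4) / (384 × (2 × 10¹¹) × 0.00041) = 0.0392 m = 39.2 mm
39.2 mm > 12.82 mm, so B is larger.
Final answer: B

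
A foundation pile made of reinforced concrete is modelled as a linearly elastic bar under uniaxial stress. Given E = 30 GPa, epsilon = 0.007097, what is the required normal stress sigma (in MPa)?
Model: a linearly elastic bar under uniaxial stress, so epsilon = sigma / E.
Solve for sigma: sigma = epsilon·E.
Convert to SI units:
  E = 30 GPa = 3 × 10¹⁰ Pa
Substitute:
  sigma = 0.007097 × (3 × 10¹⁰)
  sigma = 2.129 × 10⁸ Pa
Convert: sigma = 2.129 × 10⁸ Pa = 212.9 MPa
Final answer: sigma = 212.9 MPa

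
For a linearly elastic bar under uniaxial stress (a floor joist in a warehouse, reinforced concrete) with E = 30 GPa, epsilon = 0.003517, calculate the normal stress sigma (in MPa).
Model: a linearly elastic bar under uniaxial stress, so epsilon = sigma / E.
Solve for sigma: sigma = epsilon·E.
Convert to SI units:
  E = 30 GPa = 3 × 10¹⁰ Pa
Substitute:
  sigma = 0.003517 × (3 × 10¹⁰)
  sigma = 1.055 × 10⁸ Pa
Convert: sigma = 1.055 × 10⁸ Pa = 105.5 MPa
Final answer: sigma = 105.5 MPa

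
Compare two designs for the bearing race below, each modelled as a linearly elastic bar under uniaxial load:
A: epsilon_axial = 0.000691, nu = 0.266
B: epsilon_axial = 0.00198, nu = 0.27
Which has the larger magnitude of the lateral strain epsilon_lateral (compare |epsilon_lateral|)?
Model: a linearly elastic bar under uniaxial load, so epsilon_lateral = -nu·epsilon_axial (SI units).
  A: epsilon_lateral = -(0.266 × 0.000691) = -0.0001838
  B: epsilon_lateral = -(0.27 × 0.00198) = -0.0005346
|epsilon_lateral|: A = 0.0001838, B = 0.0005346, so B is larger in magnitude.
Final answer: B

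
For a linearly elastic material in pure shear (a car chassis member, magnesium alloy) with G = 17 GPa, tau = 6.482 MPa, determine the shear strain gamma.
Model: a linearly elastic material in pure shear, so tau = G·gamma.
Solve for gamma: gamma = tau / G.
Convert to SI units:
  G = 17 GPa = 1.7 × 10¹⁰ Pa
  tau = 6.482 MPa = 6.482 × 10⁶ Pa
Substitute:
  gamma = (6.482 × 10⁶) / (1.7 × 10¹⁰)
  gamma = 0.0003813
Final answer: gamma = 0.0003813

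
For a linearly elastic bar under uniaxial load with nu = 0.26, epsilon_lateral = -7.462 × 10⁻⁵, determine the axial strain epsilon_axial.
Model: a linearly elastic bar under uniaxial load, so epsilon_lateral = -nu·epsilon_axial.
Solve for epsilon_axial: epsilon_axial = -epsilon_lateral / nu.
Substitute:
  epsilon_axial = -(-7.462 × 10⁻⁵) / 0.26
  epsilon_axial = 0.000287
Final answer: epsilon_axial = 0.000287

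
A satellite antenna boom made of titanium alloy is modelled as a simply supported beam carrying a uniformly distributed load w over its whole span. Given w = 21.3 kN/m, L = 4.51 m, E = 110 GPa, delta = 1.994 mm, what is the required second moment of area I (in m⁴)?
Model: a simply supported beam carrying a uniformly distributed load w over its whole span, so delta = (5·w·L^4) / (384·E·I).
Solve for I: I = (5·w·L^4) / (384·delta·E).
Convert to SI units:
  w = 21.3 kN/m = 21300 N/m
  E = 110 GPa = 1.1 × 10¹¹ Pa
  delta = 1.994 mm = 0.001994 m
Substitute:
  I = (5 × 21300 × 4.51^4) / (384 × 0.001994 × (1.1 × 10¹¹))
  I = 0.0005231 m⁴
Final answer: I = 0.0005231 m⁴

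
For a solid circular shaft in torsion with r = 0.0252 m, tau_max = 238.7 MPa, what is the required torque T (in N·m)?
Model: a solid circular shaft in torsion, so tau_max = (2·T) / (π·r^3).
Solve for T: T = (π·tau_max·r^3) / 2.
Convert to SI units:
  tau_max = 238.7 MPa = 2.387 × 10⁸ Pa
Substitute:
  T = (π × (2.387 × 10⁸) × 0.0252^3) / 2
  T = 6000 N·m
Final answer: T = 6000 N·m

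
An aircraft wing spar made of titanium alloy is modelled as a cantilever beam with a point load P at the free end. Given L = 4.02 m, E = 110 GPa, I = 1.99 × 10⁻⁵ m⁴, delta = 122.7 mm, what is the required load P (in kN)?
Model: a cantilever beam with a point load P at the free end, so delta = (P·L^3) / (3·E·I).
Solve for P: P = (3·delta·E·I) / L^3.
Convert to SI units:
  E = 110 GPa = 1.1 × 10¹¹ Pa
  delta = 122.7 mm = 0.1227 m
Substitute:
  P = (3 × 0.1227 × (1.1 × 10¹¹) × (1.99 × 10⁻⁵)) / 4.02^3
  P = 12400 N
Convert: P = 12400 N = 12.4 kN
Final answer: P = 12.4 kN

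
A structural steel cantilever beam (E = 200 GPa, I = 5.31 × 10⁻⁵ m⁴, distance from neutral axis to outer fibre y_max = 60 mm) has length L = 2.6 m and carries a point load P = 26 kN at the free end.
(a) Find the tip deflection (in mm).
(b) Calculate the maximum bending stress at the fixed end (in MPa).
(a) Tip deflection of a cantilever with an end point load: δ = P·L^3 / (3·E·I). Convert P = 26 kN = 26000 N, E = 200 GPa = 2 × 10¹¹ Pa.
  δ = (26000 × 2.6^3) / (3 × (2 × 10¹¹) × (5.31 × 10⁻⁵)) = 0.01434 m = 14.34 mm
(b) Maximum bending moment at the fixed end: M = P·L = 26000 × 2.6 = 67600 N·m. Convert y_max = 60 mm = 0.06 m.
  σ = M·y_max / I = (67600 × 0.06) / (5.31 × 10⁻⁵) = 7.638 × 10⁷ Pa = 76.38 MPa
Final answer: (a) δ = 14.34 mm, (b) σ = 76.38 MPa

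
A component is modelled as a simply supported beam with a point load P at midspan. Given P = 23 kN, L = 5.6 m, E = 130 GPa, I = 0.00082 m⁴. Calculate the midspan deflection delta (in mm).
Model: a simply supported beam with a point load P at midspan, so delta = (P·L^3) / (48·E·I).
Convert to SI units:
  P = 23 kN = 23000 N
  E = 130 GPa = 1.3 × 10¹¹ Pa
Substitute:
  delta = (23000 × 5.6^3) / (48 × (1.3 × 10¹¹) × 0.00082)
  delta = 0.0007894 m
Convert: delta = 0.0007894 m = 0.7894 mm
Final answer: delta = 0.7894 mm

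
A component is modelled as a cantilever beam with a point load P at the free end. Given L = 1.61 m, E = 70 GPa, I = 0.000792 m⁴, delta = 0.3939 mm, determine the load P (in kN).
Model: a cantilever beam with a point load P at the free end, so delta = (P·L^3) / (3·E·I).
Solve for P: P = (3·delta·E·I) / L^3.
Convert to SI units:
  E = 70 GPa = 7 × 10¹⁰ Pa
  delta = 0.3939 mm = 0.0003939 m
Substitute:
  P = (3 × 0.0003939 × (7 × 10¹⁰) × 0.000792) / 1.61^3
  P = 15700 N
Convert: P = 15700 N = 15.7 kN
Final answer: P = 15.7 kN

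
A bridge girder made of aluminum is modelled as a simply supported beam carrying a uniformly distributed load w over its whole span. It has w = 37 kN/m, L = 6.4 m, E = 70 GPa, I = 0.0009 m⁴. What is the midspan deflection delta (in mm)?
Model: a simply supported beam carrying a uniformly distributed load w over its whole span, so delta = (5·w·L^4) / (384·E·I).
Convert to SI units:
  w = 37 kN/m = 37000 N/m
  E = 70 GPa = 7 × 10¹⁰ Pa
Substitute:
  delta = (5 × 37000 × 6.4^4) / (384 × (7 × 10¹⁰) × 0.0009)
  delta = 0.01283 m
Convert: delta = 0.01283 m = 12.83 mm
Final answer: delta = 12.83 mm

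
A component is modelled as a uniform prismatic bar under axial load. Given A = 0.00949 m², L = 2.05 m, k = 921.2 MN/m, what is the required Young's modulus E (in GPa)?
Model: a uniform prismatic bar under axial load, so k = (A·E) / L.
Solve for E: E = (k·L) / A.
Convert to SI units:
  k = 921.2 MN/m = 9.212 × 10⁸ N/m
Substitute:
  E = ((9.212 × 10⁸) × 2.05) / 0.00949
  E = 1.99 × 10¹¹ Pa
Convert: E = 1.99 × 10¹¹ Pa = 199 GPa
Final answer: E = 199 GPa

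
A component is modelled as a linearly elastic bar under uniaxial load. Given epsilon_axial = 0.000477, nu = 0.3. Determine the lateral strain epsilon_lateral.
Model: a linearly elastic bar under uniaxial load, so epsilon_lateral = -nu·epsilon_axial.
Substitute:
  epsilon_lateral = -(0.3 × 0.000477)
  epsilon_lateral = -0.0001431
Final answer: epsilon_lateral = -0.0001431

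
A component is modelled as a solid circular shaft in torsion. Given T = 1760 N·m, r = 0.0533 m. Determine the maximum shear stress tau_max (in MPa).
Model: a solid circular shaft in torsion, so tau_max = (2·T) / (π·r^3).
Substitute:
  tau_max = (2 × 1760) / (π × 0.0533^3)
  tau_max = 7.4 × 10⁶ Pa
Convert: tau_max = 7.4 × 10⁶ Pa = 7.4 MPa
Final answer: tau_max = 7.4 MPa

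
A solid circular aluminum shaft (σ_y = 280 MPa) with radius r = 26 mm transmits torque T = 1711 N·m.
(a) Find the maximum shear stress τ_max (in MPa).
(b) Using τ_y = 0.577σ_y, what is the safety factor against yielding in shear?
(a) For a solid circular shaft, τ_max = T·r/J with J = π·r^4/2, i.e. τ_max = 2·T / (π·r^3). Convert r = 26 mm = 0.026 m.
  τ_max = (2 × 1711) / (π × 0.026^3) = 6.197 × 10⁷ Pa = 61.97 MPa
(b) τ_y = 0.577 × 280 = 161.56 MPa
  SF = τ_y/τ_max = 161.56 / 61.97 = 2.607
Final answer: (a) τ_max = 61.97 MPa, (b) SF = 2.607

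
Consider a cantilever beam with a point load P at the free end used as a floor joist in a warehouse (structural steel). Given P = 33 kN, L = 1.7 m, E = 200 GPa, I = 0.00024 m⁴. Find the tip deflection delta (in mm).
Model: a cantilever beam with a point load P at the free end, so delta = (P·L^3) / (3·E·I).
Convert to SI units:
  P = 33 kN = 33000 N
  E = 200 GPa = 2 × 10¹¹ Pa
Substitute:
  delta = (33000 × 1.7^3) / (3 × (2 × 10¹¹) × 0.00024)
  delta = 0.001126 m
Convert: delta = 0.001126 m = 1.126 mm
Final answer: delta = 1.126 mm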